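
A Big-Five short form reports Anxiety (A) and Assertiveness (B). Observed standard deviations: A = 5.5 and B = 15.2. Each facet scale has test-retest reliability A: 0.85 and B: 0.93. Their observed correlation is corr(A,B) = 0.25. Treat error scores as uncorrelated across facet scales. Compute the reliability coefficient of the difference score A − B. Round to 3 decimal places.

Var(A−B) = 5.5² + 15.2² − 2·5.5·15.2·0.25 = 261.29 − 41.8 = 219.49.
Under uncorrelated errors the observed covariances equal the true-score covariances, so only the own-variance terms attenuate.
True-score variance = [5.5²·0.85 + 15.2²·0.93] − 41.8 = 240.58 − 41.8 = 198.78.
Reliability = 198.78 / 219.49 = 0.906.

0.906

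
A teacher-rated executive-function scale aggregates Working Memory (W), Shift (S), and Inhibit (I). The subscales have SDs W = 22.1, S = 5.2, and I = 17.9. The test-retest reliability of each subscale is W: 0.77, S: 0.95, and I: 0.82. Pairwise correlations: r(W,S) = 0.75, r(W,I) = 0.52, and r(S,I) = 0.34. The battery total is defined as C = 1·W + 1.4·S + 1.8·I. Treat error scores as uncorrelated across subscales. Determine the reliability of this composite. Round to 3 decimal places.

0.889

Var(C) = 22.1² + 1.4²·5.2² + 1.8²·17.9² + 2·[1.4·22.1·5.2·0.75 + 1.8·22.1·17.9·0.52 + 2.52·5.2·17.9·0.34] = 1579.54 + 1141.38 = 2720.92.
Under uncorrelated errors the observed covariances equal the true-score covariances, so only the own-variance terms attenuate.
True-score variance = [22.1²·0.77 + 1.4²·5.2²·0.95 + 1.8²·17.9²·0.82] + 1141.38 = 1277.69 + 1141.38 = 2419.07.
Reliability = 2419.07 / 2720.92 = 0.889.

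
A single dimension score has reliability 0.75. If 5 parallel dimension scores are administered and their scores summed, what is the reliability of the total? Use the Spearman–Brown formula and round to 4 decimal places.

ρ_k = kρ / (1 + (k−1)ρ) = 5·0.75 / (1 + 4·0.75) = 3.750 / 4.000 = 0.9375.

0.9375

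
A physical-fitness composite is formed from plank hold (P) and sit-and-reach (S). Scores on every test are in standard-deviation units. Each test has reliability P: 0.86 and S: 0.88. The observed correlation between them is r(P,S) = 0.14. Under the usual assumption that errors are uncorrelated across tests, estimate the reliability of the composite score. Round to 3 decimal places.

0.886

Var(P+S) = 2 + 2·[0.14] = 2 + 0.28 = 2.28.
Because errors are independent across components, Cov(Tᵢ,Tⱼ) = Cov(Xᵢ,Xⱼ); the off-diagonal part of the true-score variance is the same as above.
True-score variance = [0.86 + 0.88] + 0.28 = 1.74 + 0.28 = 2.02.
Reliability = 2.02 / 2.28 = 0.886.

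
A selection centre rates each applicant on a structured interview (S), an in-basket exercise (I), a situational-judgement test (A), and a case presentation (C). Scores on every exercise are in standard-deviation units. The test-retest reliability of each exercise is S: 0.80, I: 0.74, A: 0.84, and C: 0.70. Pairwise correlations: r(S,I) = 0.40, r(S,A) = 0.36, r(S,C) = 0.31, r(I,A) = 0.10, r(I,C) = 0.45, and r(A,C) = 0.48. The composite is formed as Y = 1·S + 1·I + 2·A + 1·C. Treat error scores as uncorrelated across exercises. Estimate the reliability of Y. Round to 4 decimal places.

0.8930

Var(Y) = 1 + 1 + 2² + 1 + 2·[0.40 + 2·0.36 + 0.31 + 2·0.10 + 0.45 + 2·0.48] = 7 + 6.08 = 13.08.
Under uncorrelated errors the observed covariances equal the true-score covariances, so only the own-variance terms attenuate.
True-score variance = [0.80 + 0.74 + 2²·0.84 + 0.70] + 6.08 = 5.6 + 6.08 = 11.68.
Reliability = 11.68 / 13.08 = 0.8930.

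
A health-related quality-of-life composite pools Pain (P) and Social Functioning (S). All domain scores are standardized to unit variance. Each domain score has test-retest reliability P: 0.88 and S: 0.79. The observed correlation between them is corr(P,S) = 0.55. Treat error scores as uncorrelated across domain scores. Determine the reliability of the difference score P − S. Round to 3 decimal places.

Var(P−S) = 1 + 1 − 2·0.55 = 2 − 1.1 = 0.9.
Because errors are independent across components, Cov(Tᵢ,Tⱼ) = Cov(Xᵢ,Xⱼ); the off-diagonal part of the true-score variance is the same as above.
True-score variance = [0.88 + 0.79] − 1.1 = 1.67 − 1.1 = 0.57.
Reliability = 0.57 / 0.9 = 0.633.

0.633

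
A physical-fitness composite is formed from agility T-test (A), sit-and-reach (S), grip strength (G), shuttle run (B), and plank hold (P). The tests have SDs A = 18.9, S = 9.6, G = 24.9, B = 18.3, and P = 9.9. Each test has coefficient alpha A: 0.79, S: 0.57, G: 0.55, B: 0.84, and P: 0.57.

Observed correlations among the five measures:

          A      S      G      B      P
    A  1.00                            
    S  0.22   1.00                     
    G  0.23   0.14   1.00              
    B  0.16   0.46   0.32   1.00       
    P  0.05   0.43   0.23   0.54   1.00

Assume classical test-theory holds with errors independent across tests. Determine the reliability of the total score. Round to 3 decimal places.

Var(A+S+G+B+P) = 18.9² + 9.6² + 24.9² + 18.3² + 9.9² + 2·[18.9·9.6·0.22 + 18.9·24.9·0.23 + 18.9·18.3·0.16 + 18.9·9.9·0.05 + 9.6·24.9·0.14 + 9.6·18.3·0.46 + 9.6·9.9·0.43 + 24.9·18.3·0.32 + 24.9·9.9·0.23 + 18.3·9.9·0.54] = 1502.28 + 1336.68 = 2838.96.
Under uncorrelated errors the observed covariances equal the true-score covariances, so only the own-variance terms attenuate.
True-score variance = [18.9²·0.79 + 9.6²·0.57 + 24.9²·0.55 + 18.3²·0.84 + 9.9²·0.57] + 1336.68 = 1012.91 + 1336.68 = 2349.59.
Reliability = 2349.59 / 2838.96 = 0.828.

0.828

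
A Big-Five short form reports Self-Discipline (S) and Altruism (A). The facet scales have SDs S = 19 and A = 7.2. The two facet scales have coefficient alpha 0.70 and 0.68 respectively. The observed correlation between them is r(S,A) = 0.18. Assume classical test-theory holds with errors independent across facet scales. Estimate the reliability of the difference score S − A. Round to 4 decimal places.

0.6565

Var(S−A) = 19² + 7.2² − 2·19·7.2·0.18 = 412.84 − 49.248 = 363.592.
Under uncorrelated errors the observed covariances equal the true-score covariances, so only the own-variance terms attenuate.
True-score variance = [19²·0.70 + 7.2²·0.68] − 49.248 = 287.951 − 49.248 = 238.703.
Reliability = 238.703 / 363.592 = 0.6565.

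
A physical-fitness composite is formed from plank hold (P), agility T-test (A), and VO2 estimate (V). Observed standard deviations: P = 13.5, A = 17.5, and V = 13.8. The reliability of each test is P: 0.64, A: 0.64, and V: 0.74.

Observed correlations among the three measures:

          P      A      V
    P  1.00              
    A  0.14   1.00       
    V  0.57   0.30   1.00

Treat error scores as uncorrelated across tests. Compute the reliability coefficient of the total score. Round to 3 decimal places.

Var(P+A+V) = 13.5² + 17.5² + 13.8² + 2·[13.5·17.5·0.14 + 13.5·13.8·0.57 + 17.5·13.8·0.30] = 678.94 + 423.432 = 1102.37.
Because errors are independent across components, Cov(Tᵢ,Tⱼ) = Cov(Xᵢ,Xⱼ); the off-diagonal part of the true-score variance is the same as above.
True-score variance = [13.5²·0.64 + 17.5²·0.64 + 13.8²·0.74] + 423.432 = 453.566 + 423.432 = 876.998.
Reliability = 876.998 / 1102.37 = 0.796.

0.796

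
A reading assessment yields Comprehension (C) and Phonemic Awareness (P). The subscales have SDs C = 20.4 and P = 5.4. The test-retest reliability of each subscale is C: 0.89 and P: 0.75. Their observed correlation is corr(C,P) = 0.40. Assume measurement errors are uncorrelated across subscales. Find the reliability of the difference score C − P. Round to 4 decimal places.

0.8514

Var(C−P) = 20.4² + 5.4² − 2·20.4·5.4·0.40 = 445.32 − 88.128 = 357.192.
Because errors are independent across components, Cov(Tᵢ,Tⱼ) = Cov(Xᵢ,Xⱼ); the off-diagonal part of the true-score variance is the same as above.
True-score variance = [20.4²·0.89 + 5.4²·0.75] − 88.128 = 392.252 − 88.128 = 304.124.
Reliability = 304.124 / 357.192 = 0.8514.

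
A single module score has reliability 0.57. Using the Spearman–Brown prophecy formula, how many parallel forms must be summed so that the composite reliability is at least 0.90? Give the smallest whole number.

7

k ≥ ρ*(1−ρ₁)/(ρ₁(1−ρ*)) = 0.90·0.43 / (0.57·0.10) = 6.789.
Smallest integer k = 7.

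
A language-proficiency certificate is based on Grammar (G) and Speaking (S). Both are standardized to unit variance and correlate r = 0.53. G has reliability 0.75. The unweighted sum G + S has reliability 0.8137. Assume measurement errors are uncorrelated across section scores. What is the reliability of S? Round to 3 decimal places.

Var(G+S) = 2 + 2·0.53 = 3.060.
True-score variance = ρ_G + ρ_S + 2·0.53, so 0.8137 = (0.75 + ρ_S + 1.06) / 3.060.
ρ_S = 0.8137·3.060 − 0.75 − 1.06 = 0.680.

0.680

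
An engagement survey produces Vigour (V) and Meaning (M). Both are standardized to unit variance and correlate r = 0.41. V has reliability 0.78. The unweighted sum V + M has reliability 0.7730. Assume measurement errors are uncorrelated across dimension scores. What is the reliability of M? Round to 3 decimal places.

0.580

Var(V+M) = 2 + 2·0.41 = 2.820.
True-score variance = ρ_V + ρ_M + 2·0.41, so 0.7730 = (0.78 + ρ_M + 0.82) / 2.820.
ρ_M = 0.7730·2.820 − 0.78 − 0.82 = 0.580.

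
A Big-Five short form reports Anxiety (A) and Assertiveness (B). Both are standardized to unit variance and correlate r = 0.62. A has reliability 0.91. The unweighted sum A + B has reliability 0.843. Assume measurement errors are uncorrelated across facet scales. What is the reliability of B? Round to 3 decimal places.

0.581

Var(A+B) = 2 + 2·0.62 = 3.240.
True-score variance = ρ_A + ρ_B + 2·0.62, so 0.843 = (0.91 + ρ_B + 1.24) / 3.240.
ρ_B = 0.843·3.240 − 0.91 − 1.24 = 0.581.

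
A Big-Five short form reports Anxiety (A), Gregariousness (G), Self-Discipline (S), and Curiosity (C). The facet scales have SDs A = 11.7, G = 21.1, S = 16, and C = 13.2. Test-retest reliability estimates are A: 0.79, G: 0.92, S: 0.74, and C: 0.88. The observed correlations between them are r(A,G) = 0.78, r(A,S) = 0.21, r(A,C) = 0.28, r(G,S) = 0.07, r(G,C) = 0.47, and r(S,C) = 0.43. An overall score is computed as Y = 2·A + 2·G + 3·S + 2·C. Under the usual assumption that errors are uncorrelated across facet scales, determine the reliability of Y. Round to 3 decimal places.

0.907

Var(Y) = 2²·11.7² + 2²·21.1² + 3²·16² + 2²·13.2² + 2·[4·11.7·21.1·0.78 + 6·11.7·16·0.21 + 4·11.7·13.2·0.28 + 6·21.1·16·0.07 + 4·21.1·13.2·0.47 + 6·16·13.2·0.43] = 5329.36 + 4778.77 = 10108.1.
With uncorrelated errors the cross-covariances are all true-score covariance, so they carry over unchanged; only the diagonal terms shrink to ρᵢσᵢ².
True-score variance = [2²·11.7²·0.79 + 2²·21.1²·0.92 + 3²·16²·0.74 + 2²·13.2²·0.88] + 4778.77 = 4389.23 + 4778.77 = 9168.
Reliability = 9168 / 10108.1 = 0.907.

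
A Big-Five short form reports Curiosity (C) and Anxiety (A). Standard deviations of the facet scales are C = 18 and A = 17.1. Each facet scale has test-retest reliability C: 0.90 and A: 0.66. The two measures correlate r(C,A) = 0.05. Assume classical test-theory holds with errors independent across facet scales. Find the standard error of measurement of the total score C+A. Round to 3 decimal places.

Var(total) = 616.41 + 30.78 = 647.19.
True-score variance = 484.591 + 30.78 = 515.371, so reliability = 0.7963.
Error variance = 647.19 − 515.371 = 131.819; SEM = √131.819 = 11.481.

11.481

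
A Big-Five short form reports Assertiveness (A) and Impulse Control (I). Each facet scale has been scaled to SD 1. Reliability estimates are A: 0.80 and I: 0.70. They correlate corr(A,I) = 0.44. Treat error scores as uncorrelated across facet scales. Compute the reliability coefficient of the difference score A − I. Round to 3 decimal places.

Var(A−I) = 1 + 1 − 2·0.44 = 2 − 0.88 = 1.12.
Under uncorrelated errors the observed covariances equal the true-score covariances, so only the own-variance terms attenuate.
True-score variance = [0.80 + 0.70] − 0.88 = 1.5 − 0.88 = 0.62.
Reliability = 0.62 / 1.12 = 0.554.

0.554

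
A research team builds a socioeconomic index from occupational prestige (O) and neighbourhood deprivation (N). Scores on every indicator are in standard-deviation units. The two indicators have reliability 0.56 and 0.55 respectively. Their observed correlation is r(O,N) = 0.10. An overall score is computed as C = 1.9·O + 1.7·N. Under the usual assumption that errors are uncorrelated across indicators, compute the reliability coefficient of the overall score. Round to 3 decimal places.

0.596

Var(C) = 1.9² + 1.7² + 2·[3.23·0.10] = 6.5 + 0.646 = 7.146.
Under uncorrelated errors the observed covariances equal the true-score covariances, so only the own-variance terms attenuate.
True-score variance = [1.9²·0.56 + 1.7²·0.55] + 0.646 = 3.6111 + 0.646 = 4.2571.
Reliability = 4.2571 / 7.146 = 0.596.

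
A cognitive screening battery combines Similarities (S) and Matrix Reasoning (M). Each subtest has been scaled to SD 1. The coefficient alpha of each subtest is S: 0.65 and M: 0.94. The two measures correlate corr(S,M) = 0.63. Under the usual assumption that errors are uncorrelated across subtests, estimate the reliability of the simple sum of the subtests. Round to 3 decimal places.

0.874

Var(S+M) = 2 + 2·[0.63] = 2 + 1.26 = 3.26.
With uncorrelated errors the cross-covariances are all true-score covariance, so they carry over unchanged; only the diagonal terms shrink to ρᵢσᵢ².
True-score variance = [0.65 + 0.94] + 1.26 = 1.59 + 1.26 = 2.85.
Reliability = 2.85 / 3.26 = 0.874.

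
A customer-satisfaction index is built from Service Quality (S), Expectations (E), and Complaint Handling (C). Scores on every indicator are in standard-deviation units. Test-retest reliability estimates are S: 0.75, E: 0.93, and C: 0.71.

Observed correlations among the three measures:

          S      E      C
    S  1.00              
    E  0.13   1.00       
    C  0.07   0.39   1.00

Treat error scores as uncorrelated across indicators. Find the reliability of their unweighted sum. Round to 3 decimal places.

Var(S+E+C) = 3 + 2·[0.13 + 0.07 + 0.39] = 3 + 1.18 = 4.18.
Because errors are independent across components, Cov(Tᵢ,Tⱼ) = Cov(Xᵢ,Xⱼ); the off-diagonal part of the true-score variance is the same as above.
True-score variance = [0.75 + 0.93 + 0.71] + 1.18 = 2.39 + 1.18 = 3.57.
Reliability = 3.57 / 4.18 = 0.854.

0.854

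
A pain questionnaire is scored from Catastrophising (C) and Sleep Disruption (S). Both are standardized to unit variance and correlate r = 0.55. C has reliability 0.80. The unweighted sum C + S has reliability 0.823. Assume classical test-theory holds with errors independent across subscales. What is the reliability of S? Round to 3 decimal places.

0.651

Var(C+S) = 2 + 2·0.55 = 3.100.
True-score variance = ρ_C + ρ_S + 2·0.55, so 0.823 = (0.80 + ρ_S + 1.10) / 3.100.
ρ_S = 0.823·3.100 − 0.80 − 1.10 = 0.651.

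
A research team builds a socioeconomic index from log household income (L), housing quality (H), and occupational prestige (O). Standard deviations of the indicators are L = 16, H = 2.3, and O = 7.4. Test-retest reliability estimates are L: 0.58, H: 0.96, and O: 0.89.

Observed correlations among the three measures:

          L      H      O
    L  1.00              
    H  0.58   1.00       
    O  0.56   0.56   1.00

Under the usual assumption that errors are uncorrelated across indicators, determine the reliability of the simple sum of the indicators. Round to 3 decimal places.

Var(L+H+O) = 16² + 2.3² + 7.4² + 2·[16·2.3·0.58 + 16·7.4·0.56 + 2.3·7.4·0.56] = 316.05 + 194.358 = 510.408.
With uncorrelated errors the cross-covariances are all true-score covariance, so they carry over unchanged; only the diagonal terms shrink to ρᵢσᵢ².
True-score variance = [16²·0.58 + 2.3²·0.96 + 7.4²·0.89] + 194.358 = 202.295 + 194.358 = 396.653.
Reliability = 396.653 / 510.408 = 0.777.

0.777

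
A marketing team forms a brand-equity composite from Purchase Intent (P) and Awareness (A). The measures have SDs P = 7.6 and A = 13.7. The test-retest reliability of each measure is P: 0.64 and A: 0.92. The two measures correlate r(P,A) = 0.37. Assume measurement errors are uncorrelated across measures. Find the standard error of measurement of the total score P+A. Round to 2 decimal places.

Var(total) = 245.45 + 77.0488 = 322.499.
True-score variance = 209.641 + 77.0488 = 286.69, so reliability = 0.8890.
Error variance = 322.499 − 286.69 = 35.8088; SEM = √35.8088 = 5.98.

5.98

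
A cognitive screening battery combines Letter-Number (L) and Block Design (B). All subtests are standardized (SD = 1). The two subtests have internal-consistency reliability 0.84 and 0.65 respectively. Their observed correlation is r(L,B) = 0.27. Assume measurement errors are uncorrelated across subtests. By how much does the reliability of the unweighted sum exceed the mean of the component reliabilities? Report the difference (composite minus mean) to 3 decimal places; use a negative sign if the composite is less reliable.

Var(sum) = 2 + 0.54 = 2.54; true-score variance = 1.49 + 0.54 = 2.03; composite reliability = 0.7992.
Mean component reliability = 0.7450.
Difference = 0.7992 − 0.7450 = 0.054.

0.054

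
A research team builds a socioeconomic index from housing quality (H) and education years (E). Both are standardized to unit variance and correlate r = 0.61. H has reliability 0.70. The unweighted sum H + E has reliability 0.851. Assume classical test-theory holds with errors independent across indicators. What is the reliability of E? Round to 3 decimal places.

0.820

Var(H+E) = 2 + 2·0.61 = 3.220.
True-score variance = ρ_H + ρ_E + 2·0.61, so 0.851 = (0.70 + ρ_E + 1.22) / 3.220.
ρ_E = 0.851·3.220 − 0.70 − 1.22 = 0.820.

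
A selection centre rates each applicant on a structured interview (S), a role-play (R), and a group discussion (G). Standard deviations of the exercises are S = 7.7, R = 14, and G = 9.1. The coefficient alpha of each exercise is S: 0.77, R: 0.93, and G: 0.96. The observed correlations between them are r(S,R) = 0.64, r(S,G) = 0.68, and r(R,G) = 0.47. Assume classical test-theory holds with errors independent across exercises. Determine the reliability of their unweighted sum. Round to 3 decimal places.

0.956

Var(S+R+G) = 7.7² + 14² + 9.1² + 2·[7.7·14·0.64 + 7.7·9.1·0.68 + 14·9.1·0.47] = 338.1 + 353.035 = 691.135.
With uncorrelated errors the cross-covariances are all true-score covariance, so they carry over unchanged; only the diagonal terms shrink to ρᵢσᵢ².
True-score variance = [7.7²·0.77 + 14²·0.93 + 9.1²·0.96] + 353.035 = 307.431 + 353.035 = 660.466.
Reliability = 660.466 / 691.135 = 0.956.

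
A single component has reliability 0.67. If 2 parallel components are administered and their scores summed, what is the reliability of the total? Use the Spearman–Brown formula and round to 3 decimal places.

0.802

ρ_k = kρ / (1 + (k−1)ρ) = 2·0.67 / (1 + 1·0.67) = 1.340 / 1.670 = 0.802.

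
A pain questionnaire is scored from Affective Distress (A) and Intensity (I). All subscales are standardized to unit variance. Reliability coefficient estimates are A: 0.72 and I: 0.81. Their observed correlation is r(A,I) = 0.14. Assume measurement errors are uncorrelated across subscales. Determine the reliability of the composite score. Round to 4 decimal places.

Var(A+I) = 2 + 2·[0.14] = 2 + 0.28 = 2.28.
Because errors are independent across components, Cov(Tᵢ,Tⱼ) = Cov(Xᵢ,Xⱼ); the off-diagonal part of the true-score variance is the same as above.
True-score variance = [0.72 + 0.81] + 0.28 = 1.53 + 0.28 = 1.81.
Reliability = 1.81 / 2.28 = 0.7939.

0.7939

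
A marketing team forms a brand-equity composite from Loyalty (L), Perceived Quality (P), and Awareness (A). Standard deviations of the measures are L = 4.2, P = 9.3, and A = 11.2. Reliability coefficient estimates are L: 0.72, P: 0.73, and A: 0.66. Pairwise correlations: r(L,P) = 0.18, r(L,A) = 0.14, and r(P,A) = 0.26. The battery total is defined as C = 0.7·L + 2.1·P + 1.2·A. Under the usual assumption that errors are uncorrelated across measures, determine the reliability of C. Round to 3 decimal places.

Var(C) = 0.7²·4.2² + 2.1²·9.3² + 1.2²·11.2² + 2·[1.47·4.2·9.3·0.18 + 0.84·4.2·11.2·0.14 + 2.52·9.3·11.2·0.26] = 570.698 + 168.226 = 738.924.
Under uncorrelated errors the observed covariances equal the true-score covariances, so only the own-variance terms attenuate.
True-score variance = [0.7²·4.2²·0.72 + 2.1²·9.3²·0.73 + 1.2²·11.2²·0.66] + 168.226 = 403.879 + 168.226 = 572.104.
Reliability = 572.104 / 738.924 = 0.774.

0.774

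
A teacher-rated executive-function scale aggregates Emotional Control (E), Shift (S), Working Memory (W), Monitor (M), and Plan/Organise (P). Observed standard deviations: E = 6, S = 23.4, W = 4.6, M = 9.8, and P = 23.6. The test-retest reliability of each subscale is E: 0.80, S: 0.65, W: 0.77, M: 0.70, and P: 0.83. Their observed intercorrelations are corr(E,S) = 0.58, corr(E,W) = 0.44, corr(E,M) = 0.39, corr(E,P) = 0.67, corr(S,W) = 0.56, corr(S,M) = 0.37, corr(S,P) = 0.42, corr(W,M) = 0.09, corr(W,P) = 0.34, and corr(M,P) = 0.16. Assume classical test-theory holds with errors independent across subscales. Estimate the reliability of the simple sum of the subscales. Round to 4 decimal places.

Var(E+S+W+M+P) = 6² + 23.4² + 4.6² + 9.8² + 23.6² + 2·[6·23.4·0.58 + 6·4.6·0.44 + 6·9.8·0.39 + 6·23.6·0.67 + 23.4·4.6·0.56 + 23.4·9.8·0.37 + 23.4·23.6·0.42 + 4.6·9.8·0.09 + 4.6·23.6·0.34 + 9.8·23.6·0.16] = 1257.72 + 1332.84 = 2590.56.
Under uncorrelated errors the observed covariances equal the true-score covariances, so only the own-variance terms attenuate.
True-score variance = [6²·0.80 + 23.4²·0.65 + 4.6²·0.77 + 9.8²·0.70 + 23.6²·0.83] + 1332.84 = 930.512 + 1332.84 = 2263.35.
Reliability = 2263.35 / 2590.56 = 0.8737.

0.8737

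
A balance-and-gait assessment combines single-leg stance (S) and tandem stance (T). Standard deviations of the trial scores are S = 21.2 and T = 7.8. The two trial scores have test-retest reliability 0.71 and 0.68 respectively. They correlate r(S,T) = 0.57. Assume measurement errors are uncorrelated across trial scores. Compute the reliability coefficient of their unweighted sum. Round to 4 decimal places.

0.7856

Var(S+T) = 21.2² + 7.8² + 2·[21.2·7.8·0.57] = 510.28 + 188.51 = 698.79.
Because errors are independent across components, Cov(Tᵢ,Tⱼ) = Cov(Xᵢ,Xⱼ); the off-diagonal part of the true-score variance is the same as above.
True-score variance = [21.2²·0.71 + 7.8²·0.68] + 188.51 = 360.474 + 188.51 = 548.984.
Reliability = 548.984 / 698.79 = 0.7856.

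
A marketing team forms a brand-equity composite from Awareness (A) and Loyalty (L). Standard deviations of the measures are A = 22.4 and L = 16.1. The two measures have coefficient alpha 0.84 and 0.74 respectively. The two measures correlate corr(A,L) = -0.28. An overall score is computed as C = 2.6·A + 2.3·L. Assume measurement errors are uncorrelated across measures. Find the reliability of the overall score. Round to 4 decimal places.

0.7471

Var(C) = 2.6²·22.4² + 2.3²·16.1² + 2·[5.98·22.4·16.1·(-0.28)] = 4763.12 − 1207.71 = 3555.41.
Because errors are independent across components, Cov(Tᵢ,Tⱼ) = Cov(Xᵢ,Xⱼ); the off-diagonal part of the true-score variance is the same as above.
True-score variance = [2.6²·22.4²·0.84 + 2.3²·16.1²·0.74] − 1207.71 = 3863.9 − 1207.71 = 2656.19.
Reliability = 2656.19 / 3555.41 = 0.7471.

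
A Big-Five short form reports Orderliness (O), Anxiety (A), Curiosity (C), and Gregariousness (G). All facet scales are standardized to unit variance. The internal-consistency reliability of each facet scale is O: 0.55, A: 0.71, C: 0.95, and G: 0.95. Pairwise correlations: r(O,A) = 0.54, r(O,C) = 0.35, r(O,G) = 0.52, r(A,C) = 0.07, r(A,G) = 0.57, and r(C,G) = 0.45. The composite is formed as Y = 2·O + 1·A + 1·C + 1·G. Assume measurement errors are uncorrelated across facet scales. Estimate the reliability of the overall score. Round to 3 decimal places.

Var(Y) = 2² + 1 + 1 + 1 + 2·[2·0.54 + 2·0.35 + 2·0.52 + 0.07 + 0.57 + 0.45] = 7 + 7.82 = 14.82.
Under uncorrelated errors the observed covariances equal the true-score covariances, so only the own-variance terms attenuate.
True-score variance = [2²·0.55 + 0.71 + 0.95 + 0.95] + 7.82 = 4.81 + 7.82 = 12.63.
Reliability = 12.63 / 14.82 = 0.852.

0.852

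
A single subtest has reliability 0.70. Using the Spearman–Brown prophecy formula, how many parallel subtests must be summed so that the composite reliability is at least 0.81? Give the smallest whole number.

2

k ≥ ρ*(1−ρ₁)/(ρ₁(1−ρ*)) = 0.81·0.30 / (0.70·0.19) = 1.827.
Smallest integer k = 2.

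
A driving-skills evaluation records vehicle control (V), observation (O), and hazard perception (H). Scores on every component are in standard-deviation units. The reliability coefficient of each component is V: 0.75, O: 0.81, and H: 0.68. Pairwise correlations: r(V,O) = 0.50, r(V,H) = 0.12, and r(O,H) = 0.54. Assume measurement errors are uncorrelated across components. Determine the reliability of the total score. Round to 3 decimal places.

Var(V+O+H) = 3 + 2·[0.50 + 0.12 + 0.54] = 3 + 2.32 = 5.32.
Under uncorrelated errors the observed covariances equal the true-score covariances, so only the own-variance terms attenuate.
True-score variance = [0.75 + 0.81 + 0.68] + 2.32 = 2.24 + 2.32 = 4.56.
Reliability = 4.56 / 5.32 = 0.857.

0.857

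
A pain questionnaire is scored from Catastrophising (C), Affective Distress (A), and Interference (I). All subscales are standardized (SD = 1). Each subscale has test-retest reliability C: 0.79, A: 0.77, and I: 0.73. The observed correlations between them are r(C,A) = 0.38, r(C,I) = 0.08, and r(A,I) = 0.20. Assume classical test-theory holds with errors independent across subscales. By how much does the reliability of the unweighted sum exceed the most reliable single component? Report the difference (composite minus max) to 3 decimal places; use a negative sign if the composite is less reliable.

0.046

Var(sum) = 3 + 1.32 = 4.32; true-score variance = 2.29 + 1.32 = 3.61; composite reliability = 0.8356.
Max component reliability = 0.7900.
Difference = 0.8356 − 0.7900 = 0.046.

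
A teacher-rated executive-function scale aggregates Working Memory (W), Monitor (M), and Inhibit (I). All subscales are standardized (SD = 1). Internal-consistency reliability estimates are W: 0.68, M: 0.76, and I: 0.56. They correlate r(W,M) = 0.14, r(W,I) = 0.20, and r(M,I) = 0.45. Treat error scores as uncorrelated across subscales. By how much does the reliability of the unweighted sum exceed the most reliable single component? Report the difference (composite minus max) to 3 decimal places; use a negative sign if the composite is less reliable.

Var(sum) = 3 + 1.58 = 4.58; true-score variance = 2 + 1.58 = 3.58; composite reliability = 0.7817.
Max component reliability = 0.7600.
Difference = 0.7817 − 0.7600 = 0.022.

0.022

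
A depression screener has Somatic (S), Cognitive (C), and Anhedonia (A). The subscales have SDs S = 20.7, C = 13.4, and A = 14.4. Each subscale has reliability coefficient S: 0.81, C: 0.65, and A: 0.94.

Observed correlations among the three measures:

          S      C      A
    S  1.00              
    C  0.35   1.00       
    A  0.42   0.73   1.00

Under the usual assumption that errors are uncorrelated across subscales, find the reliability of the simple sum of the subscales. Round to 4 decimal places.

0.8984

Var(S+C+A) = 20.7² + 13.4² + 14.4² + 2·[20.7·13.4·0.35 + 20.7·14.4·0.42 + 13.4·14.4·0.73] = 815.41 + 726.275 = 1541.68.
Because errors are independent across components, Cov(Tᵢ,Tⱼ) = Cov(Xᵢ,Xⱼ); the off-diagonal part of the true-score variance is the same as above.
True-score variance = [20.7²·0.81 + 13.4²·0.65 + 14.4²·0.94] + 726.275 = 658.709 + 726.275 = 1384.98.
Reliability = 1384.98 / 1541.68 = 0.8984.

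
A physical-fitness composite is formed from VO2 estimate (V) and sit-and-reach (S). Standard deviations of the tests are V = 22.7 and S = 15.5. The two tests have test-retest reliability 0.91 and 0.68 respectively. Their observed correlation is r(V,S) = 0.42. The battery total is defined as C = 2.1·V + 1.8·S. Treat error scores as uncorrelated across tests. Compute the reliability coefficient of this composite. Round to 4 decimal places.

Var(C) = 2.1²·22.7² + 1.8²·15.5² + 2·[3.78·22.7·15.5·0.42] = 3050.84 + 1117.19 = 4168.03.
With uncorrelated errors the cross-covariances are all true-score covariance, so they carry over unchanged; only the diagonal terms shrink to ρᵢσᵢ².
True-score variance = [2.1²·22.7²·0.91 + 1.8²·15.5²·0.68] + 1117.19 = 2597.23 + 1117.19 = 3714.42.
Reliability = 3714.42 / 4168.03 = 0.8912.

0.8912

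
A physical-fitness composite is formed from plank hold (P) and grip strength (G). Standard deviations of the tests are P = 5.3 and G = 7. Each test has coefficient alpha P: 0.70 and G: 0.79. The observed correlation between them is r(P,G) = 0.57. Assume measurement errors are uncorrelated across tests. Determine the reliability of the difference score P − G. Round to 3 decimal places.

Var(P−G) = 5.3² + 7² − 2·5.3·7·0.57 = 77.09 − 42.294 = 34.796.
Under uncorrelated errors the observed covariances equal the true-score covariances, so only the own-variance terms attenuate.
True-score variance = [5.3²·0.70 + 7²·0.79] − 42.294 = 58.373 − 42.294 = 16.079.
Reliability = 16.079 / 34.796 = 0.462.

0.462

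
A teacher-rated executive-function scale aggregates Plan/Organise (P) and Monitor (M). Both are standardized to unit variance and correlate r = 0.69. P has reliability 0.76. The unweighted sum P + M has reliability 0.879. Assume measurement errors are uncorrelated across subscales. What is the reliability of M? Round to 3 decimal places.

Var(P+M) = 2 + 2·0.69 = 3.380.
True-score variance = ρ_P + ρ_M + 2·0.69, so 0.879 = (0.76 + ρ_M + 1.38) / 3.380.
ρ_M = 0.879·3.380 − 0.76 − 1.38 = 0.831.

0.831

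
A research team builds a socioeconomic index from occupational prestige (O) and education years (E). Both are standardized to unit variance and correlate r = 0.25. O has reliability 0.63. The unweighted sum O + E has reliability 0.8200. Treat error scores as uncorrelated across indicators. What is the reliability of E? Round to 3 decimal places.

0.920

Var(O+E) = 2 + 2·0.25 = 2.500.
True-score variance = ρ_O + ρ_E + 2·0.25, so 0.8200 = (0.63 + ρ_E + 0.50) / 2.500.
ρ_E = 0.8200·2.500 − 0.63 − 0.50 = 0.920.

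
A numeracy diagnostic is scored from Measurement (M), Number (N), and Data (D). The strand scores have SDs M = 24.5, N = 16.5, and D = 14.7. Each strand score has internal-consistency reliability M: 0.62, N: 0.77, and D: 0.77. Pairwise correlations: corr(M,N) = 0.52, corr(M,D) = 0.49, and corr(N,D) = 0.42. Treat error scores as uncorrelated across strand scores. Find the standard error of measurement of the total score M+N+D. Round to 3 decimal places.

Var(total) = 1088.59 + 977.109 = 2065.7.
True-score variance = 748.177 + 977.109 = 1725.29, so reliability = 0.8352.
Error variance = 2065.7 − 1725.29 = 340.413; SEM = √340.413 = 18.450.

18.450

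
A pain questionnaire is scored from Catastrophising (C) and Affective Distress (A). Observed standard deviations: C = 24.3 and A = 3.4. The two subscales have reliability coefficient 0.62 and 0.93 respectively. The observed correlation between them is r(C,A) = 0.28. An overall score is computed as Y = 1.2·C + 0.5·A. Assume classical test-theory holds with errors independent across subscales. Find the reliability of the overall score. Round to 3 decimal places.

Var(Y) = 1.2²·24.3² + 0.5²·3.4² + 2·[0.6·24.3·3.4·0.28] = 853.196 + 27.7603 = 880.956.
Under uncorrelated errors the observed covariances equal the true-score covariances, so only the own-variance terms attenuate.
True-score variance = [1.2²·24.3²·0.62 + 0.5²·3.4²·0.93] + 27.7603 = 529.877 + 27.7603 = 557.637.
Reliability = 557.637 / 880.956 = 0.633.

0.633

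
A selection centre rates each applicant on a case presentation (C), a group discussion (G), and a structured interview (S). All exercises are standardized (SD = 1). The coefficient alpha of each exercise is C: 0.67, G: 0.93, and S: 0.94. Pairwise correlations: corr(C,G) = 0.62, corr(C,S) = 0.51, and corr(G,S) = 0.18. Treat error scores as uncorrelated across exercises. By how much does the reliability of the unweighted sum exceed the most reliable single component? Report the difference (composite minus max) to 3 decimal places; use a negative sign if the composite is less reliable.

Var(sum) = 3 + 2.62 = 5.62; true-score variance = 2.54 + 2.62 = 5.16; composite reliability = 0.9181.
Max component reliability = 0.9400.
Difference = 0.9181 − 0.9400 = -0.022.

-0.022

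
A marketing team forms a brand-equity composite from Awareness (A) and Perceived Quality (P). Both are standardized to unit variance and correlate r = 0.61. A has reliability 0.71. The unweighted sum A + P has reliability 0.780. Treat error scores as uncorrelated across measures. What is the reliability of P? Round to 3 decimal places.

Var(A+P) = 2 + 2·0.61 = 3.220.
True-score variance = ρ_A + ρ_P + 2·0.61, so 0.780 = (0.71 + ρ_P + 1.22) / 3.220.
ρ_P = 0.780·3.220 − 0.71 − 1.22 = 0.582.

0.582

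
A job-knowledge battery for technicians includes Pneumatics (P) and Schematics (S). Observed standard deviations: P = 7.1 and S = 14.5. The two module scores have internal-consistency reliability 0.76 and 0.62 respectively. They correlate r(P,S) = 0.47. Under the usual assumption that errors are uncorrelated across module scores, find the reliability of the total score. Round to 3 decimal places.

0.743

Var(P+S) = 7.1² + 14.5² + 2·[7.1·14.5·0.47] = 260.66 + 96.773 = 357.433.
With uncorrelated errors the cross-covariances are all true-score covariance, so they carry over unchanged; only the diagonal terms shrink to ρᵢσᵢ².
True-score variance = [7.1²·0.76 + 14.5²·0.62] + 96.773 = 168.667 + 96.773 = 265.44.
Reliability = 265.44 / 357.433 = 0.743.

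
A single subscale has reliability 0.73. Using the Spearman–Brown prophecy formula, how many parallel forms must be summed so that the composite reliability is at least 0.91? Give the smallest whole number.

4

k ≥ ρ*(1−ρ₁)/(ρ₁(1−ρ*)) = 0.91·0.27 / (0.73·0.09) = 3.740.
Smallest integer k = 4.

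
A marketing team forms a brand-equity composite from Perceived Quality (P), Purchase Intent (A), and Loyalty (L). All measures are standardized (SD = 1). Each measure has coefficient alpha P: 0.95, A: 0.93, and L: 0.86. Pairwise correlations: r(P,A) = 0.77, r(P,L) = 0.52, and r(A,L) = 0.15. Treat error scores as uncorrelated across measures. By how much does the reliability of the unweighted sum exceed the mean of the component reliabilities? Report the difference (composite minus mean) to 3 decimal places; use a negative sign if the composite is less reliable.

0.042

Var(sum) = 3 + 2.88 = 5.88; true-score variance = 2.74 + 2.88 = 5.62; composite reliability = 0.9558.
Mean component reliability = 0.9133.
Difference = 0.9558 − 0.9133 = 0.042.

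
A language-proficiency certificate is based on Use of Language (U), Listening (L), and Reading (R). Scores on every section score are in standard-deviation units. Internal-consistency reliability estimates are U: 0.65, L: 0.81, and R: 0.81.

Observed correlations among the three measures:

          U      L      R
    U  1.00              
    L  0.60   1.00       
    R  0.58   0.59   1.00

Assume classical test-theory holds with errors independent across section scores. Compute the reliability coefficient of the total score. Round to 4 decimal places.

Var(U+L+R) = 3 + 2·[0.60 + 0.58 + 0.59] = 3 + 3.54 = 6.54.
With uncorrelated errors the cross-covariances are all true-score covariance, so they carry over unchanged; only the diagonal terms shrink to ρᵢσᵢ².
True-score variance = [0.65 + 0.81 + 0.81] + 3.54 = 2.27 + 3.54 = 5.81.
Reliability = 5.81 / 6.54 = 0.8884.

0.8884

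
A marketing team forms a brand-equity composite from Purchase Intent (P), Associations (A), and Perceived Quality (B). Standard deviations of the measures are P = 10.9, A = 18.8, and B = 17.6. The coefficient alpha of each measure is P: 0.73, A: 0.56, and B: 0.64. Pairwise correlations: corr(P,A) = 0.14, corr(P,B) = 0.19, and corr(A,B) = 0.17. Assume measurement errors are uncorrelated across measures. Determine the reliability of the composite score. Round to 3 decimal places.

Var(P+A+B) = 10.9² + 18.8² + 17.6² + 2·[10.9·18.8·0.14 + 10.9·17.6·0.19 + 18.8·17.6·0.17] = 782.01 + 242.776 = 1024.79.
Because errors are independent across components, Cov(Tᵢ,Tⱼ) = Cov(Xᵢ,Xⱼ); the off-diagonal part of the true-score variance is the same as above.
True-score variance = [10.9²·0.73 + 18.8²·0.56 + 17.6²·0.64] + 242.776 = 482.904 + 242.776 = 725.68.
Reliability = 725.68 / 1024.79 = 0.708.

0.708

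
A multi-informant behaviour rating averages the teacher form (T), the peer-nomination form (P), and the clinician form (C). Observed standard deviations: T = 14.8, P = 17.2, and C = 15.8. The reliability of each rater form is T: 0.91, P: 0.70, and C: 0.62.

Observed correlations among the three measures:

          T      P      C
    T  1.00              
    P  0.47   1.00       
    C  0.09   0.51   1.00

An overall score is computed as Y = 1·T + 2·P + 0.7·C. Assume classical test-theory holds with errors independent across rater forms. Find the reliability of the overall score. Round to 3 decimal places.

Var(Y) = 14.8² + 2²·17.2² + 0.7²·15.8² + 2·[2·14.8·17.2·0.47 + 0.7·14.8·15.8·0.09 + 1.4·17.2·15.8·0.51] = 1524.72 + 896.11 = 2420.83.
Because errors are independent across components, Cov(Tᵢ,Tⱼ) = Cov(Xᵢ,Xⱼ); the off-diagonal part of the true-score variance is the same as above.
True-score variance = [14.8²·0.91 + 2²·17.2²·0.70 + 0.7²·15.8²·0.62] + 896.11 = 1103.52 + 896.11 = 1999.63.
Reliability = 1999.63 / 2420.83 = 0.826.

0.826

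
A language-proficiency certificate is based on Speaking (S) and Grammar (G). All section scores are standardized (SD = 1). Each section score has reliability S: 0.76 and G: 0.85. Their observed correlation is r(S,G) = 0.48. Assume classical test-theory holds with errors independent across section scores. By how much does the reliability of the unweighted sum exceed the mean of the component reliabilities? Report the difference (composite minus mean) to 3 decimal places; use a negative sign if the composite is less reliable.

Var(sum) = 2 + 0.96 = 2.96; true-score variance = 1.61 + 0.96 = 2.57; composite reliability = 0.8682.
Mean component reliability = 0.8050.
Difference = 0.8682 − 0.8050 = 0.063.

0.063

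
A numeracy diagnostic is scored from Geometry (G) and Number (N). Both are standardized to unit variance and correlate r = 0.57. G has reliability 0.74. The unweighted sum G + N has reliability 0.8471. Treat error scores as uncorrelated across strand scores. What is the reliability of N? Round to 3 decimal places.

Var(G+N) = 2 + 2·0.57 = 3.140.
True-score variance = ρ_G + ρ_N + 2·0.57, so 0.8471 = (0.74 + ρ_N + 1.14) / 3.140.
ρ_N = 0.8471·3.140 − 0.74 − 1.14 = 0.780.

0.780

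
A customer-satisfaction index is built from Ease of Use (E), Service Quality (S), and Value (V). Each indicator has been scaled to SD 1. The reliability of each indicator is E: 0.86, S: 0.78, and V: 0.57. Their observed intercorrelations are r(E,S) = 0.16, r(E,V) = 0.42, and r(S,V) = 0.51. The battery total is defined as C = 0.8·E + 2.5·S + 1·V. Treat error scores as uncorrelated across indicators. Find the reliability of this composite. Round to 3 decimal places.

Var(C) = 0.8² + 2.5² + 1 + 2·[2·0.16 + 0.8·0.42 + 2.5·0.51] = 7.89 + 3.862 = 11.752.
With uncorrelated errors the cross-covariances are all true-score covariance, so they carry over unchanged; only the diagonal terms shrink to ρᵢσᵢ².
True-score variance = [0.8²·0.86 + 2.5²·0.78 + 0.57] + 3.862 = 5.9954 + 3.862 = 9.8574.
Reliability = 9.8574 / 11.752 = 0.839.

0.839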